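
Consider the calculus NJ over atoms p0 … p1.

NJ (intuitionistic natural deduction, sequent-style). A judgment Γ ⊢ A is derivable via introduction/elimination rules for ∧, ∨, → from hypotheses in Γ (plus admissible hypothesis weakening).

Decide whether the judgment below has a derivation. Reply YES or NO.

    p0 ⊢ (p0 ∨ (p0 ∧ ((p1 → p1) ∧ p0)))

Proof tree:
[∨I₂] p0 ⊢ (p0 ∨ (p0 ∧ ((p1 → p1) ∧ p0)))
  [∧I] p0 ⊢ (p0 ∧ ((p1 → p1) ∧ p0))
    [Ax] p0 ⊢ p0
    [∧I] p0 ⊢ ((p1 → p1) ∧ p0)
      [→I]  ⊢ (p1 → p1)
        [Ax] p1 ⊢ p1
      [Ax] p0 ⊢ p0

Result: YES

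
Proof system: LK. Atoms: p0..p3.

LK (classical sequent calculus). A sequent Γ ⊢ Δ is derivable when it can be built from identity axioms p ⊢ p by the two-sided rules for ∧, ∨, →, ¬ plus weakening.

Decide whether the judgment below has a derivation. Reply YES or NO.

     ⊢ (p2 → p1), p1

Truth-table refutation:
  v=0000: Γ:[] Δ:[(p2 → p1)=T, p1=F] refutes=False
  v=0001: Γ:[] Δ:[(p2 → p1)=T, p1=F] refutes=False
  v=0010: Γ:[] Δ:[(p2 → p1)=F, p1=F] refutes=True  ← countermodel

Result: NO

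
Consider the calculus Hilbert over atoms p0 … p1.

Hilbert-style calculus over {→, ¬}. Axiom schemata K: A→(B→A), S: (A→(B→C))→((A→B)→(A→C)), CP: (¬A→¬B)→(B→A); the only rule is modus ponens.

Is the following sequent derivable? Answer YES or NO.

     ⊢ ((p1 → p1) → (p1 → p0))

Truth-table refutation:
  v=00: Γ:[] Δ:[((p1 → p1) → (p1 → p0))=T] refutes=False
  v=01: Γ:[] Δ:[((p1 → p1) → (p1 → p0))=F] refutes=True  ← countermodel

Result: NO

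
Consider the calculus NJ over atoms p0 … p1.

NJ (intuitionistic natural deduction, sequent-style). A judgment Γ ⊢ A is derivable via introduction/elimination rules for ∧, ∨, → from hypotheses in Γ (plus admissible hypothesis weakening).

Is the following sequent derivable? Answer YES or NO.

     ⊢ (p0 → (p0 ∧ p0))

Derivation (root first):
[→I]  ⊢ (p0 → (p0 ∧ p0))
  [∧I] p0 ⊢ (p0 ∧ p0)
    [Ax] p0 ⊢ p0
    [Ax] p0 ⊢ p0

Result: YES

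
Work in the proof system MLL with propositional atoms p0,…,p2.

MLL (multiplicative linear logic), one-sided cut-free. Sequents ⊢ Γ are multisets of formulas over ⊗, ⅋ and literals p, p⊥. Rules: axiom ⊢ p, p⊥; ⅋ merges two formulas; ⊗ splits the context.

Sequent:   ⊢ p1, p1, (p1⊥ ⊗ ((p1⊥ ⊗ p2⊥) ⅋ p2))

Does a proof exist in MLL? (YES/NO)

Proof tree:
[⊗]  ⊢ p1, p1, (p1⊥ ⊗ ((p1⊥ ⊗ p2⊥) ⅋ p2))
  [Ax]  ⊢ p1, p1⊥
  [⅋]  ⊢ p1, ((p1⊥ ⊗ p2⊥) ⅋ p2)
    [⊗]  ⊢ p1, p2, (p1⊥ ⊗ p2⊥)
      [Ax]  ⊢ p1, p1⊥
      [Ax]  ⊢ p2, p2⊥

Result: YES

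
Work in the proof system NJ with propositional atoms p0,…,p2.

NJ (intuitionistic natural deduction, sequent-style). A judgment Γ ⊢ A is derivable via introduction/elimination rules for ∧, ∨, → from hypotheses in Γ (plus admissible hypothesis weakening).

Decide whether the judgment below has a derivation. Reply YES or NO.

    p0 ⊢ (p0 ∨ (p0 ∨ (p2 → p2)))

Derivation trace:
[Wk] p0 ⊢ (p0 ∨ (p0 ∨ (p2 → p2)))
  [∨I₂]  ⊢ (p0 ∨ (p0 ∨ (p2 → p2)))
    [∨I₂]  ⊢ (p0 ∨ (p2 → p2))
      [→I]  ⊢ (p2 → p2)
        [Ax] p2 ⊢ p2

Result: YES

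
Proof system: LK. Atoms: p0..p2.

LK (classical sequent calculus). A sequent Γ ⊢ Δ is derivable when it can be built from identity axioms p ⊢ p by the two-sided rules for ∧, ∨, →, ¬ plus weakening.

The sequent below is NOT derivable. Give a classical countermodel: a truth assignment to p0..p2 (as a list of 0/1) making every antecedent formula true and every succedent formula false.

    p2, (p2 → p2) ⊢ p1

Enumerate valuations to refute Γ ⊢ Δ:
  v=000: Γ:[p2=F, (p2 → p2)=T] Δ:[p1=F] refutes=False
  v=001: Γ:[p2=T, (p2 → p2)=T] Δ:[p1=F] refutes=True  ← countermodel

Result: [0, 0, 1]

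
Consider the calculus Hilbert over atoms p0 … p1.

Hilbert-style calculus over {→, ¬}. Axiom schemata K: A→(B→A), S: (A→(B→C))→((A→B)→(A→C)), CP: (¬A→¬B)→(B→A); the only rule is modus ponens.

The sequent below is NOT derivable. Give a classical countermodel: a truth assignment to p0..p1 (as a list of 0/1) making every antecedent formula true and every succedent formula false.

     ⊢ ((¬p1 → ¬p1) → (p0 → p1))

Search for a countermodel by truth-table:
  v=00: Γ:[] Δ:[((¬p1 → ¬p1) → (p0 → p1))=T] refutes=False
  v=01: Γ:[] Δ:[((¬p1 → ¬p1) → (p0 → p1))=T] refutes=False
  v=10: Γ:[] Δ:[((¬p1 → ¬p1) → (p0 → p1))=F] refutes=True  ← countermodel

Result: [1, 0]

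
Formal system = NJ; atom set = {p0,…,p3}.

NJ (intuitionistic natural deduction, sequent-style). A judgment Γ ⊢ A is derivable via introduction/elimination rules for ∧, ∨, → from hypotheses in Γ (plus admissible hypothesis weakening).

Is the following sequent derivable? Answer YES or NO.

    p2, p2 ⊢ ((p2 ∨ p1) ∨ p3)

Derivation (root first):
[∨I₁] p2, p2 ⊢ ((p2 ∨ p1) ∨ p3)
  [∨I₁] p2, p2 ⊢ (p2 ∨ p1)
    [Wk] p2, p2 ⊢ p2
      [Ax] p2 ⊢ p2

Result: YES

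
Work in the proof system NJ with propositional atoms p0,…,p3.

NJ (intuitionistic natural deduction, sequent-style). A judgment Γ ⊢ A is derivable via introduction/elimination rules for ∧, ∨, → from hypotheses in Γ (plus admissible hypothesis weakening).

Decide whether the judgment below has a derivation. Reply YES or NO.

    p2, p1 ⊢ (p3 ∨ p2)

Derivation (root first):
[∨I₂] p2, p1 ⊢ (p3 ∨ p2)
  [Wk] p2, p1 ⊢ p2
    [Ax] p2 ⊢ p2

Result: YES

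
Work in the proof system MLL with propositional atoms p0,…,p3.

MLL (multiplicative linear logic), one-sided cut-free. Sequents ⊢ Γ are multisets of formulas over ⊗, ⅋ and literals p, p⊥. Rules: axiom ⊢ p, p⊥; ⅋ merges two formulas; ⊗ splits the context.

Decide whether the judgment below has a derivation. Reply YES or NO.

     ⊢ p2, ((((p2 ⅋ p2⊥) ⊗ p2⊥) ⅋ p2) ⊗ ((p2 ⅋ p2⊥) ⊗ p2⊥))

Derivation (root first):
[⊗]  ⊢ p2, ((((p2 ⅋ p2⊥) ⊗ p2⊥) ⅋ p2) ⊗ ((p2 ⅋ p2⊥) ⊗ p2⊥))
  [⅋]  ⊢ (((p2 ⅋ p2⊥) ⊗ p2⊥) ⅋ p2)
    [⊗]  ⊢ p2, ((p2 ⅋ p2⊥) ⊗ p2⊥)
      [⅋]  ⊢ (p2 ⅋ p2⊥)
        [Ax]  ⊢ p2, p2⊥
      [Ax]  ⊢ p2, p2⊥
  [⊗]  ⊢ p2, ((p2 ⅋ p2⊥) ⊗ p2⊥)
    [⅋]  ⊢ (p2 ⅋ p2⊥)
      [Ax]  ⊢ p2, p2⊥
    [Ax]  ⊢ p2, p2⊥

Result: YES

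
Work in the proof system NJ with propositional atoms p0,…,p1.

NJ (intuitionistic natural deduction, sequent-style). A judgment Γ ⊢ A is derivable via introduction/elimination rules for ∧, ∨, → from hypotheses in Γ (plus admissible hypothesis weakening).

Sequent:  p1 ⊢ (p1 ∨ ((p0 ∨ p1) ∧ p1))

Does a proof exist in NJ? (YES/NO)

Proof tree:
[∨I₂] p1 ⊢ (p1 ∨ ((p0 ∨ p1) ∧ p1))
  [∧I] p1 ⊢ ((p0 ∨ p1) ∧ p1)
    [∨I₂] p1 ⊢ (p0 ∨ p1)
      [Ax] p1 ⊢ p1
    [Ax] p1 ⊢ p1

Result: YES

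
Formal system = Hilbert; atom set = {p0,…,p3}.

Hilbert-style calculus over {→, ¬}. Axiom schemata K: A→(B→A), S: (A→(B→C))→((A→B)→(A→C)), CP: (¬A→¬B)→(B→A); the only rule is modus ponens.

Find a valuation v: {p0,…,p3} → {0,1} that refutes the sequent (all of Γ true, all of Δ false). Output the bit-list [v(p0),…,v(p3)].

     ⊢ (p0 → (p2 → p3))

Enumerate valuations to refute Γ ⊢ Δ:
  v=0000: Γ:[] Δ:[(p0 → (p2 → p3))=T] refutes=False
  v=0001: Γ:[] Δ:[(p0 → (p2 → p3))=T] refutes=False
  v=0010: Γ:[] Δ:[(p0 → (p2 → p3))=T] refutes=False
  v=0011: Γ:[] Δ:[(p0 → (p2 → p3))=T] refutes=False
  v=0100: Γ:[] Δ:[(p0 → (p2 → p3))=T] refutes=False
  v=0101: Γ:[] Δ:[(p0 → (p2 → p3))=T] refutes=False
  v=0110: Γ:[] Δ:[(p0 → (p2 → p3))=T] refutes=False
  v=0111: Γ:[] Δ:[(p0 → (p2 → p3))=T] refutes=False
  v=1000: Γ:[] Δ:[(p0 → (p2 → p3))=T] refutes=False
  v=1001: Γ:[] Δ:[(p0 → (p2 → p3))=T] refutes=False
  v=1010: Γ:[] Δ:[(p0 → (p2 → p3))=F] refutes=True  ← countermodel

Result: [1, 0, 1, 0]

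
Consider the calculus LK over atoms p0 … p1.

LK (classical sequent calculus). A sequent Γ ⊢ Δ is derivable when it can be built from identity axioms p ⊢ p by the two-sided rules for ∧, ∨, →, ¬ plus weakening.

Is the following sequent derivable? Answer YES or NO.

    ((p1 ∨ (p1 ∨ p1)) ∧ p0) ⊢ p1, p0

Derivation (root first):
[∧L] ((p1 ∨ (p1 ∨ p1)) ∧ p0) ⊢ p1, p0
  [∨L] p0, (p1 ∨ (p1 ∨ p1)) ⊢ p1, p0
    [Ax] p1 ⊢ p1
    [∨L] p0, (p1 ∨ p1) ⊢ p1, p0
      [WL] p0, p1 ⊢ p0
        [Ax] p0 ⊢ p0
      [Ax] p1 ⊢ p1

Result: YES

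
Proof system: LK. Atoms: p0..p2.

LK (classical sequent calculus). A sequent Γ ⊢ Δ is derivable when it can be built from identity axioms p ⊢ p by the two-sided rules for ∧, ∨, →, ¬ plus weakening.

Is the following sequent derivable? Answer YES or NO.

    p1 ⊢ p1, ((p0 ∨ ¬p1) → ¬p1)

Derivation trace:
[→R] p1 ⊢ p1, ((p0 ∨ ¬p1) → ¬p1)
  [∨L] p1, (p0 ∨ ¬p1) ⊢ p1, ¬p1
    [¬R] p0 ⊢ p1, ¬p1
      [WL] p1, p0 ⊢ p1
        [Ax] p1 ⊢ p1
    [¬L] p1, ¬p1 ⊢ 
      [Ax] p1 ⊢ p1

Result: YES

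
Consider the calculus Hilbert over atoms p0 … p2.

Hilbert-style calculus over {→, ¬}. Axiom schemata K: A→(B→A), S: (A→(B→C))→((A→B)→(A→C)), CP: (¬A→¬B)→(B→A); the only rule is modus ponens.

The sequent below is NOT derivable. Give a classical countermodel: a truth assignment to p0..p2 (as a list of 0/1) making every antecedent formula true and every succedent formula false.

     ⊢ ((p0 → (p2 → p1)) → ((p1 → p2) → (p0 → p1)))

Search for a countermodel by truth-table:
  v=000: Γ:[] Δ:[((p0 → (p2 → p1)) → ((p1 → p2) → (p0 → p1)))=T] refutes=False
  v=001: Γ:[] Δ:[((p0 → (p2 → p1)) → ((p1 → p2) → (p0 → p1)))=T] refutes=False
  v=010: Γ:[] Δ:[((p0 → (p2 → p1)) → ((p1 → p2) → (p0 → p1)))=T] refutes=False
  v=011: Γ:[] Δ:[((p0 → (p2 → p1)) → ((p1 → p2) → (p0 → p1)))=T] refutes=False
  v=100: Γ:[] Δ:[((p0 → (p2 → p1)) → ((p1 → p2) → (p0 → p1)))=F] refutes=True  ← countermodel

Result: [1, 0, 0]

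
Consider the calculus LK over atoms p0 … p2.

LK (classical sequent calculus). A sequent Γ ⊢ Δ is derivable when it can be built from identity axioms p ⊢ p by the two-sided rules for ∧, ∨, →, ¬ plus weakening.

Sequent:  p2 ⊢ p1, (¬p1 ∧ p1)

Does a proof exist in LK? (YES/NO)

Truth-table refutation:
  v=000: Γ:[p2=F] Δ:[p1=F, (¬p1 ∧ p1)=F] refutes=False
  v=001: Γ:[p2=T] Δ:[p1=F, (¬p1 ∧ p1)=F] refutes=True  ← countermodel

Result: NO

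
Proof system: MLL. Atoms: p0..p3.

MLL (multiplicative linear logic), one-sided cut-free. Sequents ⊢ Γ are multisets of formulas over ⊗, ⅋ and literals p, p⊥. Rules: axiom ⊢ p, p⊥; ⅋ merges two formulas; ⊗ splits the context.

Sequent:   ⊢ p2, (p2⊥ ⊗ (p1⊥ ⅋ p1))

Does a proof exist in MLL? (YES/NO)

Derivation (root first):
[⊗]  ⊢ p2, (p2⊥ ⊗ (p1⊥ ⅋ p1))
  [Ax]  ⊢ p2, p2⊥
  [⅋]  ⊢ (p1⊥ ⅋ p1)
    [Ax]  ⊢ p1, p1⊥

Result: YES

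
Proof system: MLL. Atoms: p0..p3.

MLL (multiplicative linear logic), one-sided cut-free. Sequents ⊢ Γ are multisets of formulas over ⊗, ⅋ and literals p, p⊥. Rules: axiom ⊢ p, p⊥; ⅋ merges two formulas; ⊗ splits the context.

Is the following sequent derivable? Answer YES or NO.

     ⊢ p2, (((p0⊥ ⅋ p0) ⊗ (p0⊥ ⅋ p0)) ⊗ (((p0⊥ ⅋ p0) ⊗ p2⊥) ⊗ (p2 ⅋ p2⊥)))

Proof tree:
[⊗]  ⊢ p2, (((p0⊥ ⅋ p0) ⊗ (p0⊥ ⅋ p0)) ⊗ (((p0⊥ ⅋ p0) ⊗ p2⊥) ⊗ (p2 ⅋ p2⊥)))
  [⊗]  ⊢ ((p0⊥ ⅋ p0) ⊗ (p0⊥ ⅋ p0))
    [⅋]  ⊢ (p0⊥ ⅋ p0)
      [Ax]  ⊢ p0, p0⊥
    [⅋]  ⊢ (p0⊥ ⅋ p0)
      [Ax]  ⊢ p0, p0⊥
  [⊗]  ⊢ p2, (((p0⊥ ⅋ p0) ⊗ p2⊥) ⊗ (p2 ⅋ p2⊥))
    [⊗]  ⊢ p2, ((p0⊥ ⅋ p0) ⊗ p2⊥)
      [⅋]  ⊢ (p0⊥ ⅋ p0)
        [Ax]  ⊢ p0, p0⊥
      [Ax]  ⊢ p2, p2⊥
    [⅋]  ⊢ (p2 ⅋ p2⊥)
      [Ax]  ⊢ p2, p2⊥

Result: YES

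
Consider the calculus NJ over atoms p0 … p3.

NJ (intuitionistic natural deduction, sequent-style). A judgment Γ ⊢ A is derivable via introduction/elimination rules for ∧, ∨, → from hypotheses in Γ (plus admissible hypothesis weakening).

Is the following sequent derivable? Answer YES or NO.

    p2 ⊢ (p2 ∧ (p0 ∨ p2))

Derivation trace:
[∧I] p2 ⊢ (p2 ∧ (p0 ∨ p2))
  [Ax] p2 ⊢ p2
  [∨I₂] p2 ⊢ (p0 ∨ p2)
    [Ax] p2 ⊢ p2

Result: YES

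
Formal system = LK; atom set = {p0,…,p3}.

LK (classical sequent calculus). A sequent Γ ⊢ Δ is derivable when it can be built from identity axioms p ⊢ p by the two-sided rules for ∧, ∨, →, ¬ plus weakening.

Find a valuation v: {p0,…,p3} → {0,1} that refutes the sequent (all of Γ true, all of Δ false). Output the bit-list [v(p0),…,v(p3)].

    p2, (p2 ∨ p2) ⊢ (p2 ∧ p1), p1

Truth-table refutation:
  v=0000: Γ:[p2=F, (p2 ∨ p2)=F] Δ:[(p2 ∧ p1)=F, p1=F] refutes=False
  v=0001: Γ:[p2=F, (p2 ∨ p2)=F] Δ:[(p2 ∧ p1)=F, p1=F] refutes=False
  v=0010: Γ:[p2=T, (p2 ∨ p2)=T] Δ:[(p2 ∧ p1)=F, p1=F] refutes=True  ← countermodel

Result: [0, 0, 1, 0]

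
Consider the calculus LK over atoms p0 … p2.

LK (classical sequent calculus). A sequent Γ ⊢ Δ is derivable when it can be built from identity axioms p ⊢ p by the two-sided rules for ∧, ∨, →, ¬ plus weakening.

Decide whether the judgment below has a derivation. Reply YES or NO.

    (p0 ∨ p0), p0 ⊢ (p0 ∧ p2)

Search for a countermodel by truth-table:
  v=000: Γ:[(p0 ∨ p0)=F, p0=F] Δ:[(p0 ∧ p2)=F] refutes=False
  v=001: Γ:[(p0 ∨ p0)=F, p0=F] Δ:[(p0 ∧ p2)=F] refutes=False
  v=010: Γ:[(p0 ∨ p0)=F, p0=F] Δ:[(p0 ∧ p2)=F] refutes=False
  v=011: Γ:[(p0 ∨ p0)=F, p0=F] Δ:[(p0 ∧ p2)=F] refutes=False
  v=100: Γ:[(p0 ∨ p0)=T, p0=T] Δ:[(p0 ∧ p2)=F] refutes=True  ← countermodel

Result: NO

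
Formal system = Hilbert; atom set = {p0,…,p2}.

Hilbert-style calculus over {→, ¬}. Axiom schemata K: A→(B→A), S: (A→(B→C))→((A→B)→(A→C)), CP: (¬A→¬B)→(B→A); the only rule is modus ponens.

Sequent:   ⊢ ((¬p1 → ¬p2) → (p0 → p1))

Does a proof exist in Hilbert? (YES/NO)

Truth-table refutation:
  v=000: Γ:[] Δ:[((¬p1 → ¬p2) → (p0 → p1))=T] refutes=False
  v=001: Γ:[] Δ:[((¬p1 → ¬p2) → (p0 → p1))=T] refutes=False
  v=010: Γ:[] Δ:[((¬p1 → ¬p2) → (p0 → p1))=T] refutes=False
  v=011: Γ:[] Δ:[((¬p1 → ¬p2) → (p0 → p1))=T] refutes=False
  v=100: Γ:[] Δ:[((¬p1 → ¬p2) → (p0 → p1))=F] refutes=True  ← countermodel

Result: NO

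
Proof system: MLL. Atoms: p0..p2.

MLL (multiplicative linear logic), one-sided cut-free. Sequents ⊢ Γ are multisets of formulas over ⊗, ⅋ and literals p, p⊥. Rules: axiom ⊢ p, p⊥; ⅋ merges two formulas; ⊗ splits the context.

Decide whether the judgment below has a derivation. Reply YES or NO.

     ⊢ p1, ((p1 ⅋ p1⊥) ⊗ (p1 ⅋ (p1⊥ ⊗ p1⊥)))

Derivation trace:
[⊗]  ⊢ p1, ((p1 ⅋ p1⊥) ⊗ (p1 ⅋ (p1⊥ ⊗ p1⊥)))
  [⅋]  ⊢ (p1 ⅋ p1⊥)
    [Ax]  ⊢ p1, p1⊥
  [⅋]  ⊢ p1, (p1 ⅋ (p1⊥ ⊗ p1⊥))
    [⊗]  ⊢ p1, p1, (p1⊥ ⊗ p1⊥)
      [Ax]  ⊢ p1, p1⊥
      [Ax]  ⊢ p1, p1⊥

Result: YES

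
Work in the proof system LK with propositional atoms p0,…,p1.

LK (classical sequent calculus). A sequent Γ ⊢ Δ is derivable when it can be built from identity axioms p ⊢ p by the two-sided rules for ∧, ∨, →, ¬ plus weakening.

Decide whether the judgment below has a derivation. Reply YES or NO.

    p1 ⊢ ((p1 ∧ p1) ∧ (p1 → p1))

Derivation trace:
[∧R] p1 ⊢ ((p1 ∧ p1) ∧ (p1 → p1))
  [∧R] p1 ⊢ (p1 ∧ p1)
    [Ax] p1 ⊢ p1
    [Ax] p1 ⊢ p1
  [→R] p1 ⊢ (p1 → p1)
    [WL] p1, p1 ⊢ p1
      [Ax] p1 ⊢ p1

Result: YES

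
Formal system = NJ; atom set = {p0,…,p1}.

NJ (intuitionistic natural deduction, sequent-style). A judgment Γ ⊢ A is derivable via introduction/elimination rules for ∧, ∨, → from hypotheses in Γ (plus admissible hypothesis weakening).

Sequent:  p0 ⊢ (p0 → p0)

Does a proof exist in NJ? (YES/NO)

Proof tree:
[→I] p0 ⊢ (p0 → p0)
  [Wk] p0, p0 ⊢ p0
    [Ax] p0 ⊢ p0

Result: YES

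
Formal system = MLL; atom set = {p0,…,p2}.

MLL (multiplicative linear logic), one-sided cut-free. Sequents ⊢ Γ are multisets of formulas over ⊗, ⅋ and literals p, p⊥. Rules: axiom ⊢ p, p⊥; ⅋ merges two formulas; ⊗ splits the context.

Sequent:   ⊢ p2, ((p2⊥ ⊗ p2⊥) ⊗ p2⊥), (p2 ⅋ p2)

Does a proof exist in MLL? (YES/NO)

Derivation trace:
[⅋]  ⊢ p2, ((p2⊥ ⊗ p2⊥) ⊗ p2⊥), (p2 ⅋ p2)
  [⊗]  ⊢ p2, p2, p2, ((p2⊥ ⊗ p2⊥) ⊗ p2⊥)
    [⊗]  ⊢ p2, p2, (p2⊥ ⊗ p2⊥)
      [Ax]  ⊢ p2, p2⊥
      [Ax]  ⊢ p2, p2⊥
    [Ax]  ⊢ p2, p2⊥

Result: YES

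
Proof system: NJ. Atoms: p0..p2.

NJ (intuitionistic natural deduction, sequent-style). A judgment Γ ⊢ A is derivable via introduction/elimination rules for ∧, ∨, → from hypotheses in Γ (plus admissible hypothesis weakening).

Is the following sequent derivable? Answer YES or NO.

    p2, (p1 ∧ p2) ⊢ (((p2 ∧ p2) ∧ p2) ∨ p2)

Derivation trace:
[∨I₁] p2, (p1 ∧ p2) ⊢ (((p2 ∧ p2) ∧ p2) ∨ p2)
  [∧I] p2, (p1 ∧ p2) ⊢ ((p2 ∧ p2) ∧ p2)
    [∧I] p2 ⊢ (p2 ∧ p2)
      [Ax] p2 ⊢ p2
      [Ax] p2 ⊢ p2
    [Wk] p2, (p1 ∧ p2) ⊢ p2
      [Ax] p2 ⊢ p2

Result: YES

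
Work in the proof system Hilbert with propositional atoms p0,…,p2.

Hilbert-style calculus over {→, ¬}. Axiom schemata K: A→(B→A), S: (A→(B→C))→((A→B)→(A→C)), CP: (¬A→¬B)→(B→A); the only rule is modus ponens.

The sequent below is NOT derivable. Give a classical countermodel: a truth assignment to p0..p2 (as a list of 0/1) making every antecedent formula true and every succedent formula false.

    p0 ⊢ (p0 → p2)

Search for a countermodel by truth-table:
  v=000: Γ:[p0=F] Δ:[(p0 → p2)=T] refutes=False
  v=001: Γ:[p0=F] Δ:[(p0 → p2)=T] refutes=False
  v=010: Γ:[p0=F] Δ:[(p0 → p2)=T] refutes=False
  v=011: Γ:[p0=F] Δ:[(p0 → p2)=T] refutes=False
  v=100: Γ:[p0=T] Δ:[(p0 → p2)=F] refutes=True  ← countermodel

Result: [1, 0, 0]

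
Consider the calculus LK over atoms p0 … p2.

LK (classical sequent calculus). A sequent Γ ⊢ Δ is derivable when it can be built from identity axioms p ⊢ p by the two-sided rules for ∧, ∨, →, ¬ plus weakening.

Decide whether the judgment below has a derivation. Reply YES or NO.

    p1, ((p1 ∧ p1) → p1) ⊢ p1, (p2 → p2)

Derivation trace:
[→L] p1, ((p1 ∧ p1) → p1) ⊢ p1, (p2 → p2)
  [∧R] p1 ⊢ (p2 → p2), (p1 ∧ p1)
    [WR]  ⊢ (p2 → p2), p1
      [→R]  ⊢ (p2 → p2)
        [Ax] p2 ⊢ p2
    [Ax] p1 ⊢ p1
  [Ax] p1 ⊢ p1

Result: YES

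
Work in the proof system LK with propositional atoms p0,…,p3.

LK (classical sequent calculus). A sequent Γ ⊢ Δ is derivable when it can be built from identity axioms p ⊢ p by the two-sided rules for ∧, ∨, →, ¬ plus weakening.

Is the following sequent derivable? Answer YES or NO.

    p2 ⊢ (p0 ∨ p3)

Truth-table refutation:
  v=0000: Γ:[p2=F] Δ:[(p0 ∨ p3)=F] refutes=False
  v=0001: Γ:[p2=F] Δ:[(p0 ∨ p3)=T] refutes=False
  v=0010: Γ:[p2=T] Δ:[(p0 ∨ p3)=F] refutes=True  ← countermodel

Result: NO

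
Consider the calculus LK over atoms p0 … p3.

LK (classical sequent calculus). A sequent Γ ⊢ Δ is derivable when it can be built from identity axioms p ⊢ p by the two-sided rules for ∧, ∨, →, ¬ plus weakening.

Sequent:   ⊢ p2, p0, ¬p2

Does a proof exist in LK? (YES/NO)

Proof tree:
[¬R]  ⊢ p2, p0, ¬p2
  [WR] p2 ⊢ p2, p0
    [Ax] p2 ⊢ p2

Result: YES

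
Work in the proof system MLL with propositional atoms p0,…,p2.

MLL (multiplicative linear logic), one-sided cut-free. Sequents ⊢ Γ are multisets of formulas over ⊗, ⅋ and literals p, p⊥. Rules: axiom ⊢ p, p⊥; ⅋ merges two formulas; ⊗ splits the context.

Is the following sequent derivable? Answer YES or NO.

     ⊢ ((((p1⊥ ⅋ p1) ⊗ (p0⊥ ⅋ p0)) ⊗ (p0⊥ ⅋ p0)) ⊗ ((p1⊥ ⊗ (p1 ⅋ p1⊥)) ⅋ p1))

Derivation (root first):
[⊗]  ⊢ ((((p1⊥ ⅋ p1) ⊗ (p0⊥ ⅋ p0)) ⊗ (p0⊥ ⅋ p0)) ⊗ ((p1⊥ ⊗ (p1 ⅋ p1⊥)) ⅋ p1))
  [⊗]  ⊢ (((p1⊥ ⅋ p1) ⊗ (p0⊥ ⅋ p0)) ⊗ (p0⊥ ⅋ p0))
    [⊗]  ⊢ ((p1⊥ ⅋ p1) ⊗ (p0⊥ ⅋ p0))
      [⅋]  ⊢ (p1⊥ ⅋ p1)
        [Ax]  ⊢ p1, p1⊥
      [⅋]  ⊢ (p0⊥ ⅋ p0)
        [Ax]  ⊢ p0, p0⊥
    [⅋]  ⊢ (p0⊥ ⅋ p0)
      [Ax]  ⊢ p0, p0⊥
  [⅋]  ⊢ ((p1⊥ ⊗ (p1 ⅋ p1⊥)) ⅋ p1)
    [⊗]  ⊢ p1, (p1⊥ ⊗ (p1 ⅋ p1⊥))
      [Ax]  ⊢ p1, p1⊥
      [⅋]  ⊢ (p1 ⅋ p1⊥)
        [Ax]  ⊢ p1, p1⊥

Result: YES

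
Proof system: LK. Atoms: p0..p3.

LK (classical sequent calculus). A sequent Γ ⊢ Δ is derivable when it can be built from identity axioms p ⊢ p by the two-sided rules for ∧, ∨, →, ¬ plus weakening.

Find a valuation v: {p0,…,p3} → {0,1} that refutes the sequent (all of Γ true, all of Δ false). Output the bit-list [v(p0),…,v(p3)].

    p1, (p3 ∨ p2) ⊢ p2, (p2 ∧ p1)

Truth-table refutation:
  v=0000: Γ:[p1=F, (p3 ∨ p2)=F] Δ:[p2=F, (p2 ∧ p1)=F] refutes=False
  v=0001: Γ:[p1=F, (p3 ∨ p2)=T] Δ:[p2=F, (p2 ∧ p1)=F] refutes=False
  v=0010: Γ:[p1=F, (p3 ∨ p2)=T] Δ:[p2=T, (p2 ∧ p1)=F] refutes=False
  v=0011: Γ:[p1=F, (p3 ∨ p2)=T] Δ:[p2=T, (p2 ∧ p1)=F] refutes=False
  v=0100: Γ:[p1=T, (p3 ∨ p2)=F] Δ:[p2=F, (p2 ∧ p1)=F] refutes=False
  v=0101: Γ:[p1=T, (p3 ∨ p2)=T] Δ:[p2=F, (p2 ∧ p1)=F] refutes=True  ← countermodel

Result: [0, 1, 0, 1]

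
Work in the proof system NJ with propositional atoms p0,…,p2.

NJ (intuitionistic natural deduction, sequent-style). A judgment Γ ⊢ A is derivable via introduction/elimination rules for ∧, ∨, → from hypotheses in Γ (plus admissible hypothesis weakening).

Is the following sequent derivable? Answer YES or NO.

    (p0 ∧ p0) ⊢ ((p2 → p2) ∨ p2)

Derivation trace:
[∨I₁] (p0 ∧ p0) ⊢ ((p2 → p2) ∨ p2)
  [Wk] (p0 ∧ p0) ⊢ (p2 → p2)
    [→I]  ⊢ (p2 → p2)
      [Ax] p2 ⊢ p2

Result: YES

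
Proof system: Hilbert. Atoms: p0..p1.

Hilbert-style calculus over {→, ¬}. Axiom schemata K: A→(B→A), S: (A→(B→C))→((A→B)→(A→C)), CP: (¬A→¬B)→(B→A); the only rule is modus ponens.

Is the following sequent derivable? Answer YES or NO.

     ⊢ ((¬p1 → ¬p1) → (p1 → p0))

Search for a countermodel by truth-table:
  v=00: Γ:[] Δ:[((¬p1 → ¬p1) → (p1 → p0))=T] refutes=False
  v=01: Γ:[] Δ:[((¬p1 → ¬p1) → (p1 → p0))=F] refutes=True  ← countermodel

Result: NO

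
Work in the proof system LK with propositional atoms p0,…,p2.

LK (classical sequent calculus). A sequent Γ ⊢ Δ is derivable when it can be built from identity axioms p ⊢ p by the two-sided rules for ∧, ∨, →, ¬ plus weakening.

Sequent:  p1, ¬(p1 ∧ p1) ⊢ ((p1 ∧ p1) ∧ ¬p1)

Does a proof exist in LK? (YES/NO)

Derivation trace:
[∧R] p1, ¬(p1 ∧ p1) ⊢ ((p1 ∧ p1) ∧ ¬p1)
  [∧R] p1 ⊢ (p1 ∧ p1)
    [Ax] p1 ⊢ p1
    [Ax] p1 ⊢ p1
  [¬R] ¬(p1 ∧ p1) ⊢ ¬p1
    [¬L] p1, ¬(p1 ∧ p1) ⊢ 
      [∧R] p1 ⊢ (p1 ∧ p1)
        [Ax] p1 ⊢ p1
        [Ax] p1 ⊢ p1

Result: YES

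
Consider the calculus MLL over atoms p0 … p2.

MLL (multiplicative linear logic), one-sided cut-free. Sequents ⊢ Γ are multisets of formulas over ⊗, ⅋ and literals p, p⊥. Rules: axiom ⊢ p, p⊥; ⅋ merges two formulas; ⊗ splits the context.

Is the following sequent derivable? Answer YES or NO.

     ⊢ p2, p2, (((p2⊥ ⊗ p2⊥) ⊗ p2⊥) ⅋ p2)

Proof tree:
[⅋]  ⊢ p2, p2, (((p2⊥ ⊗ p2⊥) ⊗ p2⊥) ⅋ p2)
  [⊗]  ⊢ p2, p2, p2, ((p2⊥ ⊗ p2⊥) ⊗ p2⊥)
    [⊗]  ⊢ p2, p2, (p2⊥ ⊗ p2⊥)
      [Ax]  ⊢ p2, p2⊥
      [Ax]  ⊢ p2, p2⊥
    [Ax]  ⊢ p2, p2⊥

Result: YES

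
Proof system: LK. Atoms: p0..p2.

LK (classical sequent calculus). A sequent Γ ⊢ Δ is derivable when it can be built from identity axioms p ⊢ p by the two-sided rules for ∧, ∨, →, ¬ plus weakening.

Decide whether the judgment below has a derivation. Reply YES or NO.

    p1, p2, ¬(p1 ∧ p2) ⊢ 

Derivation (root first):
[¬L] p1, p2, ¬(p1 ∧ p2) ⊢ 
  [∧R] p1, p2 ⊢ (p1 ∧ p2)
    [Ax] p1 ⊢ p1
    [Ax] p2 ⊢ p2

Result: YES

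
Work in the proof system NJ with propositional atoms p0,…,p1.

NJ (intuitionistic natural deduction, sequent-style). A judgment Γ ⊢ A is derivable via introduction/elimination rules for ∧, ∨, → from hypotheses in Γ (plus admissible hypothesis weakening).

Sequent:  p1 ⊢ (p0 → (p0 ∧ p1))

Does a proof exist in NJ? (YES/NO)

Derivation (root first):
[→I] p1 ⊢ (p0 → (p0 ∧ p1))
  [∧I] p1, p0 ⊢ (p0 ∧ p1)
    [Ax] p0 ⊢ p0
    [Ax] p1 ⊢ p1

Result: YES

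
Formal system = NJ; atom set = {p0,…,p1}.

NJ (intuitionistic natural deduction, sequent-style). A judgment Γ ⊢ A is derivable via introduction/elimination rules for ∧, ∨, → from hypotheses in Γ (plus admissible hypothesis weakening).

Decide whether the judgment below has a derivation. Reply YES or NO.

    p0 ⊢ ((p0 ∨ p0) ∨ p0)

Proof tree:
[∨I₁] p0 ⊢ ((p0 ∨ p0) ∨ p0)
  [∨I₁] p0 ⊢ (p0 ∨ p0)
    [Ax] p0 ⊢ p0

Result: YES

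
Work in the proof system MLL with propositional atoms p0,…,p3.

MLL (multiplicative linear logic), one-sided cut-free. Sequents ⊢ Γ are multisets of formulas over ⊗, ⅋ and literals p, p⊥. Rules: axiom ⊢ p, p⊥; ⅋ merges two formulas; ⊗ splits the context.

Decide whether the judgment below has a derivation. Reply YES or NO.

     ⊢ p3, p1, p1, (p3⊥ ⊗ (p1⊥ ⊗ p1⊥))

Derivation (root first):
[⊗]  ⊢ p3, p1, p1, (p3⊥ ⊗ (p1⊥ ⊗ p1⊥))
  [Ax]  ⊢ p3, p3⊥
  [⊗]  ⊢ p1, p1, (p1⊥ ⊗ p1⊥)
    [Ax]  ⊢ p1, p1⊥
    [Ax]  ⊢ p1, p1⊥

Result: YES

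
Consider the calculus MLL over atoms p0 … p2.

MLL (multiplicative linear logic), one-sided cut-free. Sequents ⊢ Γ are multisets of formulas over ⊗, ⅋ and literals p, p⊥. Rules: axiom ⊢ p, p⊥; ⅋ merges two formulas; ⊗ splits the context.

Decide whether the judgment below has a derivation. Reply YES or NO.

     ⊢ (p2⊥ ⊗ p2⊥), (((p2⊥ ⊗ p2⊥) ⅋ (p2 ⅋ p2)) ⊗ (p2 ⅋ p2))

Derivation trace:
[⊗]  ⊢ (p2⊥ ⊗ p2⊥), (((p2⊥ ⊗ p2⊥) ⅋ (p2 ⅋ p2)) ⊗ (p2 ⅋ p2))
  [⅋]  ⊢ ((p2⊥ ⊗ p2⊥) ⅋ (p2 ⅋ p2))
    [⅋]  ⊢ (p2⊥ ⊗ p2⊥), (p2 ⅋ p2)
      [⊗]  ⊢ p2, p2, (p2⊥ ⊗ p2⊥)
        [Ax]  ⊢ p2, p2⊥
        [Ax]  ⊢ p2, p2⊥
  [⅋]  ⊢ (p2⊥ ⊗ p2⊥), (p2 ⅋ p2)
    [⊗]  ⊢ p2, p2, (p2⊥ ⊗ p2⊥)
      [Ax]  ⊢ p2, p2⊥
      [Ax]  ⊢ p2, p2⊥

Result: YES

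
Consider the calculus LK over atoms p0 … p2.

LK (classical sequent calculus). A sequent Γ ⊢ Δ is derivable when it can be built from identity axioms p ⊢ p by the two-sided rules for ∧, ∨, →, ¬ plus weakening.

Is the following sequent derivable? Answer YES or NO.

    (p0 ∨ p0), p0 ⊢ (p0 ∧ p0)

Derivation trace:
[∧R] (p0 ∨ p0), p0 ⊢ (p0 ∧ p0)
  [Ax] p0 ⊢ p0
  [∨L] (p0 ∨ p0) ⊢ p0
    [Ax] p0 ⊢ p0
    [Ax] p0 ⊢ p0

Result: YES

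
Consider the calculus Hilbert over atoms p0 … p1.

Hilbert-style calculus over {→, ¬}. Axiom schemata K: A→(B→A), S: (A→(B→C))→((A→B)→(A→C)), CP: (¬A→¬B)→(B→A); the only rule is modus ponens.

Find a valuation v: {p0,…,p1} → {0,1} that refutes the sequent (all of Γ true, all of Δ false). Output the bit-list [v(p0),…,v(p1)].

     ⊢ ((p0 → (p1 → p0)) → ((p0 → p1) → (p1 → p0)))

Truth-table refutation:
  v=00: Γ:[] Δ:[((p0 → (p1 → p0)) → ((p0 → p1) → (p1 → p0)))=T] refutes=False
  v=01: Γ:[] Δ:[((p0 → (p1 → p0)) → ((p0 → p1) → (p1 → p0)))=F] refutes=True  ← countermodel

Result: [0, 1]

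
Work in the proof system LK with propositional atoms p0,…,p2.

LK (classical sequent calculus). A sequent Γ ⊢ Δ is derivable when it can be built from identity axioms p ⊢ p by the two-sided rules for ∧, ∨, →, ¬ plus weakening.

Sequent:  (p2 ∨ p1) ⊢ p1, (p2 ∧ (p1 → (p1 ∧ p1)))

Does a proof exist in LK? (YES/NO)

Derivation trace:
[∧R] (p2 ∨ p1) ⊢ p1, (p2 ∧ (p1 → (p1 ∧ p1)))
  [∨L] (p2 ∨ p1) ⊢ p1, p2
    [Ax] p2 ⊢ p2
    [Ax] p1 ⊢ p1
  [→R]  ⊢ (p1 → (p1 ∧ p1))
    [∧R] p1 ⊢ (p1 ∧ p1)
      [Ax] p1 ⊢ p1
      [Ax] p1 ⊢ p1

Result: YES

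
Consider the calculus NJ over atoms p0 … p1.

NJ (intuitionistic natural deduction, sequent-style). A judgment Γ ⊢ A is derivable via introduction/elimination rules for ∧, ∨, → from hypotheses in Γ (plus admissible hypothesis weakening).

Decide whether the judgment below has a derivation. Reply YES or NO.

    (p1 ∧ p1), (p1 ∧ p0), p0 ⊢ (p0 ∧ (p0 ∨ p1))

Derivation trace:
[∧I] (p1 ∧ p1), (p1 ∧ p0), p0 ⊢ (p0 ∧ (p0 ∨ p1))
  [→E] (p1 ∧ p0), p0 ⊢ p0
    [Wk] (p1 ∧ p0) ⊢ (p0 → p0)
      [→I]  ⊢ (p0 → p0)
        [Ax] p0 ⊢ p0
    [Ax] p0 ⊢ p0
  [Wk] p0, (p1 ∧ p1), p0 ⊢ (p0 ∨ p1)
    [∨I₁] p0, (p1 ∧ p1) ⊢ (p0 ∨ p1)
      [Wk] p0, (p1 ∧ p1) ⊢ p0
        [Ax] p0 ⊢ p0

Result: YES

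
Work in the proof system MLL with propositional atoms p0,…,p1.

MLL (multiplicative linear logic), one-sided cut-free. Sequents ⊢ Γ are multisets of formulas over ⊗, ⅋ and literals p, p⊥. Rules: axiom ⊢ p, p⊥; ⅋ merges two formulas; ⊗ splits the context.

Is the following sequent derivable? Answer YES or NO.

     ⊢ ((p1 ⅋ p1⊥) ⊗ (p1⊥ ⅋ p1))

Proof tree:
[⊗]  ⊢ ((p1 ⅋ p1⊥) ⊗ (p1⊥ ⅋ p1))
  [⅋]  ⊢ (p1 ⅋ p1⊥)
    [Ax]  ⊢ p1, p1⊥
  [⅋]  ⊢ (p1⊥ ⅋ p1)
    [Ax]  ⊢ p1, p1⊥

Result: YES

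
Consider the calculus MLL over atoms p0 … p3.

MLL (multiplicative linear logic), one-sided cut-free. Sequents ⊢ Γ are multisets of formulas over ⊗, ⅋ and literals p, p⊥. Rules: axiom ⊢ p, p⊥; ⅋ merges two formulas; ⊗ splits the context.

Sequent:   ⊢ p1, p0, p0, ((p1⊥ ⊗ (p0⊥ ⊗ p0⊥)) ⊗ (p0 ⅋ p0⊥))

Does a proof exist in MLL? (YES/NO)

Derivation trace:
[⊗]  ⊢ p1, p0, p0, ((p1⊥ ⊗ (p0⊥ ⊗ p0⊥)) ⊗ (p0 ⅋ p0⊥))
  [⊗]  ⊢ p1, p0, p0, (p1⊥ ⊗ (p0⊥ ⊗ p0⊥))
    [Ax]  ⊢ p1, p1⊥
    [⊗]  ⊢ p0, p0, (p0⊥ ⊗ p0⊥)
      [Ax]  ⊢ p0, p0⊥
      [Ax]  ⊢ p0, p0⊥
  [⅋]  ⊢ (p0 ⅋ p0⊥)
    [Ax]  ⊢ p0, p0⊥

Result: YES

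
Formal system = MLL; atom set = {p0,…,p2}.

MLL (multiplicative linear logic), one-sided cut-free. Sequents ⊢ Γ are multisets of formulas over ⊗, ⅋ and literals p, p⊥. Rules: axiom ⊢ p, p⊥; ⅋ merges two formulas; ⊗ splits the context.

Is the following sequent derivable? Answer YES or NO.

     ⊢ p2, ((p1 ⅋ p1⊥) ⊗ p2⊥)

Derivation (root first):
[⊗]  ⊢ p2, ((p1 ⅋ p1⊥) ⊗ p2⊥)
  [⅋]  ⊢ (p1 ⅋ p1⊥)
    [Ax]  ⊢ p1, p1⊥
  [Ax]  ⊢ p2, p2⊥

Result: YES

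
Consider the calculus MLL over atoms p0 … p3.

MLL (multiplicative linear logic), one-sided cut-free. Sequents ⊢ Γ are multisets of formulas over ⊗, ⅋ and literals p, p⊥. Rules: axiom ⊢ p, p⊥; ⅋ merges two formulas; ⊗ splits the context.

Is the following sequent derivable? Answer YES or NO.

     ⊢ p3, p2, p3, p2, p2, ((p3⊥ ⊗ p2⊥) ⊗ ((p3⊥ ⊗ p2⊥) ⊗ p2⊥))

Proof tree:
[⊗]  ⊢ p3, p2, p3, p2, p2, ((p3⊥ ⊗ p2⊥) ⊗ ((p3⊥ ⊗ p2⊥) ⊗ p2⊥))
  [⊗]  ⊢ p3, p2, (p3⊥ ⊗ p2⊥)
    [Ax]  ⊢ p3, p3⊥
    [Ax]  ⊢ p2, p2⊥
  [⊗]  ⊢ p3, p2, p2, ((p3⊥ ⊗ p2⊥) ⊗ p2⊥)
    [⊗]  ⊢ p3, p2, (p3⊥ ⊗ p2⊥)
      [Ax]  ⊢ p3, p3⊥
      [Ax]  ⊢ p2, p2⊥
    [Ax]  ⊢ p2, p2⊥

Result: YES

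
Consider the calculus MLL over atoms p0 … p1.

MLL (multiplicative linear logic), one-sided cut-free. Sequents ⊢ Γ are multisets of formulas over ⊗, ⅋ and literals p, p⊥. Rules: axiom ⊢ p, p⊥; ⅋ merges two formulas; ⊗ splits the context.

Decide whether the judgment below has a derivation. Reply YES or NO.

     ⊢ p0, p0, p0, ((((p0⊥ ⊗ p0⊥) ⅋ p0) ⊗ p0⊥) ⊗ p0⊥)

Proof tree:
[⊗]  ⊢ p0, p0, p0, ((((p0⊥ ⊗ p0⊥) ⅋ p0) ⊗ p0⊥) ⊗ p0⊥)
  [⊗]  ⊢ p0, p0, (((p0⊥ ⊗ p0⊥) ⅋ p0) ⊗ p0⊥)
    [⅋]  ⊢ p0, ((p0⊥ ⊗ p0⊥) ⅋ p0)
      [⊗]  ⊢ p0, p0, (p0⊥ ⊗ p0⊥)
        [Ax]  ⊢ p0, p0⊥
        [Ax]  ⊢ p0, p0⊥
    [Ax]  ⊢ p0, p0⊥
  [Ax]  ⊢ p0, p0⊥

Result: YES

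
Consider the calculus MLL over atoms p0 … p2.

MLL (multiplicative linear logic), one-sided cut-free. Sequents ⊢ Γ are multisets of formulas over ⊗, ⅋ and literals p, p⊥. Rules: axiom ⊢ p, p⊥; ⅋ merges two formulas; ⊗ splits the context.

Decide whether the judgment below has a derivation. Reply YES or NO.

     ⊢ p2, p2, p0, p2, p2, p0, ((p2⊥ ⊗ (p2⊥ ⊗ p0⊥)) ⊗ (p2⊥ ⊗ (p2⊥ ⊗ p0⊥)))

Proof tree:
[⊗]  ⊢ p2, p2, p0, p2, p2, p0, ((p2⊥ ⊗ (p2⊥ ⊗ p0⊥)) ⊗ (p2⊥ ⊗ (p2⊥ ⊗ p0⊥)))
  [⊗]  ⊢ p2, p2, p0, (p2⊥ ⊗ (p2⊥ ⊗ p0⊥))
    [Ax]  ⊢ p2, p2⊥
    [⊗]  ⊢ p2, p0, (p2⊥ ⊗ p0⊥)
      [Ax]  ⊢ p2, p2⊥
      [Ax]  ⊢ p0, p0⊥
  [⊗]  ⊢ p2, p2, p0, (p2⊥ ⊗ (p2⊥ ⊗ p0⊥))
    [Ax]  ⊢ p2, p2⊥
    [⊗]  ⊢ p2, p0, (p2⊥ ⊗ p0⊥)
      [Ax]  ⊢ p2, p2⊥
      [Ax]  ⊢ p0, p0⊥

Result: YES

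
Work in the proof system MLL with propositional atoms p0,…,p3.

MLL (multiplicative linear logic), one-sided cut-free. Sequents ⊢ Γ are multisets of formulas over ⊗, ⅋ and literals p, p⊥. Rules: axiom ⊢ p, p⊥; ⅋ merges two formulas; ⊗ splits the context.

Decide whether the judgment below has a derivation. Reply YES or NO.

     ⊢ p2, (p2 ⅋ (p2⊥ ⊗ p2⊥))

Derivation (root first):
[⅋]  ⊢ p2, (p2 ⅋ (p2⊥ ⊗ p2⊥))
  [⊗]  ⊢ p2, p2, (p2⊥ ⊗ p2⊥)
    [Ax]  ⊢ p2, p2⊥
    [Ax]  ⊢ p2, p2⊥

Result: YES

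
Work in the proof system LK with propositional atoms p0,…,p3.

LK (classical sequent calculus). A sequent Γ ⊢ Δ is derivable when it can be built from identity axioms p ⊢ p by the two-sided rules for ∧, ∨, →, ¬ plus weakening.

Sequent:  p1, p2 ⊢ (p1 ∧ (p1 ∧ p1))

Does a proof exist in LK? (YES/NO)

Proof tree:
[WL] p1, p2 ⊢ (p1 ∧ (p1 ∧ p1))
  [∧R] p1 ⊢ (p1 ∧ (p1 ∧ p1))
    [Ax] p1 ⊢ p1
    [∧R] p1 ⊢ (p1 ∧ p1)
      [Ax] p1 ⊢ p1
      [Ax] p1 ⊢ p1

Result: YES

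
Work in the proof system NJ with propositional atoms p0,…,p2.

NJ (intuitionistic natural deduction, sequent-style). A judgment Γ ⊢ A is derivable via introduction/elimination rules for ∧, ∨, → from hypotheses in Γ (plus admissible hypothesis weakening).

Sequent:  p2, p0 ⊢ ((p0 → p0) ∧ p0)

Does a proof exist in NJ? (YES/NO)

Derivation (root first):
[∧I] p2, p0 ⊢ ((p0 → p0) ∧ p0)
  [→I]  ⊢ (p0 → p0)
    [Ax] p0 ⊢ p0
  [Wk] p0, p2 ⊢ p0
    [Ax] p0 ⊢ p0

Result: YES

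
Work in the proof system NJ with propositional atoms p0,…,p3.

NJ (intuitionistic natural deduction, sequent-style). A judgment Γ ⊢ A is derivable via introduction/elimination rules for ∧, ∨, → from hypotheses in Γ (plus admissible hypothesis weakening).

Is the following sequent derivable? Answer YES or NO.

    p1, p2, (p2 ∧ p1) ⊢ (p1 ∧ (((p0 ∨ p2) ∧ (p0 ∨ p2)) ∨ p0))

Derivation (root first):
[∧I] p1, p2, (p2 ∧ p1) ⊢ (p1 ∧ (((p0 ∨ p2) ∧ (p0 ∨ p2)) ∨ p0))
  [Wk] p1, (p2 ∧ p1) ⊢ p1
    [Ax] p1 ⊢ p1
  [∨I₁] p2 ⊢ (((p0 ∨ p2) ∧ (p0 ∨ p2)) ∨ p0)
    [∧I] p2 ⊢ ((p0 ∨ p2) ∧ (p0 ∨ p2))
      [∨I₂] p2 ⊢ (p0 ∨ p2)
        [Ax] p2 ⊢ p2
      [∨I₂] p2 ⊢ (p0 ∨ p2)
        [Ax] p2 ⊢ p2

Result: YES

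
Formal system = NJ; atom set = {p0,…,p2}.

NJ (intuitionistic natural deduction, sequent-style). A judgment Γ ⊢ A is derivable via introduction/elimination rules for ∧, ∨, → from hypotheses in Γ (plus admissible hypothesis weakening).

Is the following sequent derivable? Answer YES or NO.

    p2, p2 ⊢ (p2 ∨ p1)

Proof tree:
[Wk] p2, p2 ⊢ (p2 ∨ p1)
  [∨I₁] p2 ⊢ (p2 ∨ p1)
    [Ax] p2 ⊢ p2

Result: YES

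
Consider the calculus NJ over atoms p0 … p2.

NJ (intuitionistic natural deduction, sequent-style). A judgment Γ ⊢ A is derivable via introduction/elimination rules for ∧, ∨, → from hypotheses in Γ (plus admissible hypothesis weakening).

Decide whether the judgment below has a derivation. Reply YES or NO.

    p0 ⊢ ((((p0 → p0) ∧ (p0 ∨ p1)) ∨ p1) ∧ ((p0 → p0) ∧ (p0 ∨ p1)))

Derivation (root first):
[∧I] p0 ⊢ ((((p0 → p0) ∧ (p0 ∨ p1)) ∨ p1) ∧ ((p0 → p0) ∧ (p0 ∨ p1)))
  [∨I₁] p0 ⊢ (((p0 → p0) ∧ (p0 ∨ p1)) ∨ p1)
    [∧I] p0 ⊢ ((p0 → p0) ∧ (p0 ∨ p1))
      [→I]  ⊢ (p0 → p0)
        [Ax] p0 ⊢ p0
      [∨I₁] p0 ⊢ (p0 ∨ p1)
        [Ax] p0 ⊢ p0
  [∧I] p0 ⊢ ((p0 → p0) ∧ (p0 ∨ p1))
    [→I]  ⊢ (p0 → p0)
      [Ax] p0 ⊢ p0
    [∨I₁] p0 ⊢ (p0 ∨ p1)
      [Ax] p0 ⊢ p0

Result: YES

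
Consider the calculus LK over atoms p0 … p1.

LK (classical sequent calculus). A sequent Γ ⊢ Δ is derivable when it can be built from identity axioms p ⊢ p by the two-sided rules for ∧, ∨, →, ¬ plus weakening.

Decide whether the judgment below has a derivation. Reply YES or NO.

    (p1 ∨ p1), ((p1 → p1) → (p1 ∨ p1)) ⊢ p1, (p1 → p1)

Derivation trace:
[→L] (p1 ∨ p1), ((p1 → p1) → (p1 ∨ p1)) ⊢ p1, (p1 → p1)
  [∨L] (p1 ∨ p1) ⊢ p1, (p1 → p1)
    [Ax] p1 ⊢ p1
    [WL] p1 ⊢ (p1 → p1)
      [→R]  ⊢ (p1 → p1)
        [Ax] p1 ⊢ p1
  [∨L] (p1 ∨ p1) ⊢ p1, (p1 → p1)
    [Ax] p1 ⊢ p1
    [WL] p1 ⊢ (p1 → p1)
      [→R]  ⊢ (p1 → p1)
        [Ax] p1 ⊢ p1

Result: YES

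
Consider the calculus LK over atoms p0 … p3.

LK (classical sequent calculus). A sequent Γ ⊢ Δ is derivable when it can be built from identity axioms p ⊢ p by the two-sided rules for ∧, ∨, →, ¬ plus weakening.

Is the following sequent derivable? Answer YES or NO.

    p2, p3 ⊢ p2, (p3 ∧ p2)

Derivation trace:
[∧R] p2, p3 ⊢ p2, (p3 ∧ p2)
  [Ax] p3 ⊢ p3
  [WR] p2 ⊢ p2, p2
    [Ax] p2 ⊢ p2

Result: YES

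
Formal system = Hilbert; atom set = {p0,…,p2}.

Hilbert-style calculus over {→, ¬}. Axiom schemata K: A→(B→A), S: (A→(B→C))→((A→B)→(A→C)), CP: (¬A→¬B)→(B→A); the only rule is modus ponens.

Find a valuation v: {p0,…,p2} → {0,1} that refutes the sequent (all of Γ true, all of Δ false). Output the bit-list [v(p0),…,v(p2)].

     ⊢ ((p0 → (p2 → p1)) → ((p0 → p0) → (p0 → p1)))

Search for a countermodel by truth-table:
  v=000: Γ:[] Δ:[((p0 → (p2 → p1)) → ((p0 → p0) → (p0 → p1)))=T] refutes=False
  v=001: Γ:[] Δ:[((p0 → (p2 → p1)) → ((p0 → p0) → (p0 → p1)))=T] refutes=False
  v=010: Γ:[] Δ:[((p0 → (p2 → p1)) → ((p0 → p0) → (p0 → p1)))=T] refutes=False
  v=011: Γ:[] Δ:[((p0 → (p2 → p1)) → ((p0 → p0) → (p0 → p1)))=T] refutes=False
  v=100: Γ:[] Δ:[((p0 → (p2 → p1)) → ((p0 → p0) → (p0 → p1)))=F] refutes=True  ← countermodel

Result: [1, 0, 0]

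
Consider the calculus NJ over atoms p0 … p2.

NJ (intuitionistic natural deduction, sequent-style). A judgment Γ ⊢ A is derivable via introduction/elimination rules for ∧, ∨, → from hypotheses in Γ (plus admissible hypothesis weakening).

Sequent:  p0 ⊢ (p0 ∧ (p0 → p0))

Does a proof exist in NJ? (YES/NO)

Derivation (root first):
[∧I] p0 ⊢ (p0 ∧ (p0 → p0))
  [Ax] p0 ⊢ p0
  [→I]  ⊢ (p0 → p0)
    [Ax] p0 ⊢ p0

Result: YES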